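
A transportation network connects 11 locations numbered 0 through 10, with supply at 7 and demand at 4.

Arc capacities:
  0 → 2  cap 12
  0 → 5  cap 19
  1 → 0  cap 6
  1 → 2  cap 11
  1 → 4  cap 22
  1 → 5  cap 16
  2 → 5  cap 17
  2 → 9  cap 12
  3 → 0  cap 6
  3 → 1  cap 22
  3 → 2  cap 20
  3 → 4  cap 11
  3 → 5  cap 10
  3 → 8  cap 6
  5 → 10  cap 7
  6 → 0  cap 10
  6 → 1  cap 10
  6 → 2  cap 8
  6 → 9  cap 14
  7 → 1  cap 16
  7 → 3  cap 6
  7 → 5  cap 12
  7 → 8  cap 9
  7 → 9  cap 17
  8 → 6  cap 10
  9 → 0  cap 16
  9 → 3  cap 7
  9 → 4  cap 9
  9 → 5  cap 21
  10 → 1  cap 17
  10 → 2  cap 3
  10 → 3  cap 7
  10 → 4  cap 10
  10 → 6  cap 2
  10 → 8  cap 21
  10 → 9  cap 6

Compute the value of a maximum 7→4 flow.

augment #1: 7→1→4 bottleneck 16, total now 16
augment #2: 7→3→4 bottleneck 6, total now 22
augment #3: 7→9→4 bottleneck 9, total now 31
augment #4: 7→5→10→4 bottleneck 7, total now 38
augment #5: 7→9→3→4 bottleneck 5, total now 43
augment #6: 7→8→6→1→4 bottleneck 6, total now 49

Maximum flow value: 49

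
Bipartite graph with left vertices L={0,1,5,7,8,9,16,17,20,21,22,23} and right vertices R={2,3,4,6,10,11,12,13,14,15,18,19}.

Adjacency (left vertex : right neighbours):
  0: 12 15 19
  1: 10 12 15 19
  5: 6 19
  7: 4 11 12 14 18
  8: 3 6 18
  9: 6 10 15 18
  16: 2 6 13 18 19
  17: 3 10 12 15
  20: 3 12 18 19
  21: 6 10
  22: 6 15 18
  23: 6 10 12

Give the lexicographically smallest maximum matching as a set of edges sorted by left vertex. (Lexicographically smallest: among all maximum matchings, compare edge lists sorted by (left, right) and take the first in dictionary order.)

Lex-smallest maximum matching: {(0,12), (1,10), (5,6), (7,4), (8,3), (9,15), (16,2), (20,19), (22,18)}

|M| = 9 (so the lex-smallest maximum matching has 9 edges)
process left vertices in ascending order; for each, take the smallest-labelled available neighbour that still permits 9 edges overall, or leave it unmatched if none does
lex-smallest matching: {0-12, 1-10, 5-6, 7-4, 8-3, 9-15, 16-2, 20-19, 22-18}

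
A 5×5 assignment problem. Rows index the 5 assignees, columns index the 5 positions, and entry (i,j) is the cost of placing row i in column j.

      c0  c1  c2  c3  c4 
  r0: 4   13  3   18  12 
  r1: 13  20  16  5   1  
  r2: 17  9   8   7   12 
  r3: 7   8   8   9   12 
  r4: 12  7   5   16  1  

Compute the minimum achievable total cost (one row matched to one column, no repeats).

Minimum assignment cost: 25

one of 3 optimal assignments: row0→col0 (cost 4), row1→col4 (cost 1), row2→col3 (cost 7), row3→col1 (cost 8), row4→col2 (cost 5)
total = 4 + 1 + 7 + 8 + 5 = 25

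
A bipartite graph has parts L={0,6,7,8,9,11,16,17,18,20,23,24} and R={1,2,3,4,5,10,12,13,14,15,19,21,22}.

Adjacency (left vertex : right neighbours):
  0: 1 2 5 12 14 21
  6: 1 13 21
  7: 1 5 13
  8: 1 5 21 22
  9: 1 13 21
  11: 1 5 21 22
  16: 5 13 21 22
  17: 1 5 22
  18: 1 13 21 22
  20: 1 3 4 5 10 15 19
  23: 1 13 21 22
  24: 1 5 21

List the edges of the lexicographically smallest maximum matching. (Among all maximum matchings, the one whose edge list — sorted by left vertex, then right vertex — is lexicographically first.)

|M| = 7 (so the lex-smallest maximum matching has 7 edges)
process left vertices in ascending order; for each, take the smallest-labelled available neighbour that still permits 7 edges overall, or leave it unmatched if none does
lex-smallest matching: {0-2, 6-1, 7-5, 8-21, 9-13, 11-22, 20-3}

Lex-smallest maximum matching: {(0,2), (6,1), (7,5), (8,21), (9,13), (11,22), (20,3)}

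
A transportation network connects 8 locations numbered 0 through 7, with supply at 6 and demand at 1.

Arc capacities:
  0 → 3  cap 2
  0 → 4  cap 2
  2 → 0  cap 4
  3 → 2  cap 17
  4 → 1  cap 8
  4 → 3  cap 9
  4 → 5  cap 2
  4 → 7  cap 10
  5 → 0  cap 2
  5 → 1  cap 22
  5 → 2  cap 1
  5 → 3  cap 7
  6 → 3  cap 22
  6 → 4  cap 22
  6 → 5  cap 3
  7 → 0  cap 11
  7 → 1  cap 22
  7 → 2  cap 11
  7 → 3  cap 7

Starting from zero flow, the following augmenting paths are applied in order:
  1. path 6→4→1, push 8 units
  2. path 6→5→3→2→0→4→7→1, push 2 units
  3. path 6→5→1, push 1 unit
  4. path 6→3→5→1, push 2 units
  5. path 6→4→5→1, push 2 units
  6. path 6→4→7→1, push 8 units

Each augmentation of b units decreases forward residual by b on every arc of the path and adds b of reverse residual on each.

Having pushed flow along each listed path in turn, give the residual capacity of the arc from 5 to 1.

Residual capacity of (5,1): 17

after path 1 (6→4→1, push 8): res(5,1)=22
after path 2 (6→5→3→2→0→4→7→1, push 2): res(5,1)=22
after path 3 (6→5→1, push 1): res(5,1)=21
after path 4 (6→3→5→1, push 2): res(5,1)=19
after path 5 (6→4→5→1, push 2): res(5,1)=17
after path 6 (6→4→7→1, push 8): res(5,1)=17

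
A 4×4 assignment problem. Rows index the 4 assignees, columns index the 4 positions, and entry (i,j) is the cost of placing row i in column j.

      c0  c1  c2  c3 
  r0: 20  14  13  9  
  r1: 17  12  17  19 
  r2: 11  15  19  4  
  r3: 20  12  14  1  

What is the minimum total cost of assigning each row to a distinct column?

optimal assignment: row0→col2 (cost 13), row1→col1 (cost 12), row2→col0 (cost 11), row3→col3 (cost 1)
total = 13 + 12 + 11 + 1 = 37

Minimum assignment cost: 37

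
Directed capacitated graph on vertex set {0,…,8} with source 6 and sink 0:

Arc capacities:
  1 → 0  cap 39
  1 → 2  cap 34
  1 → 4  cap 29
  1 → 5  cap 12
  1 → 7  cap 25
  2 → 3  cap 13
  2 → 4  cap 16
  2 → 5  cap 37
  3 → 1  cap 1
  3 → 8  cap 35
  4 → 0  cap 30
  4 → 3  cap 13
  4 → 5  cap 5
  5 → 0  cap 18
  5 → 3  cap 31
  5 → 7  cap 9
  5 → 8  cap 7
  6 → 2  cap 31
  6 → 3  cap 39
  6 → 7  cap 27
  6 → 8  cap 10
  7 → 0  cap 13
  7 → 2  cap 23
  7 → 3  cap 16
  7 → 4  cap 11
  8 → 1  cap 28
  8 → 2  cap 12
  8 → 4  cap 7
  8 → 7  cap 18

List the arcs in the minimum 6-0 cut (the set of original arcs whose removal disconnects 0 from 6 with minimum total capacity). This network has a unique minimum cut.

augment #1: 6→7→0 push 13
augment #2: 6→2→4→0 push 16
augment #3: 6→2→5→0 push 15
augment #4: 6→3→1→0 push 1
augment #5: 6→7→4→0 push 11
augment #6: 6→8→1→0 push 10
augment #7: 6→3→8→1→0 push 18
augment #8: 6→3→8→4→0 push 3
augment #9: 6→7→2→5→0 push 3
max flow = 90; residual-reachable set from 6 gives S-side
cut edges (S→T): {(3,1), (4,0), (5,0), (7,0), (8,1)} total cap 90

Min-cut arcs: {(3,1), (4,0), (5,0), (7,0), (8,1)} (total capacity 90)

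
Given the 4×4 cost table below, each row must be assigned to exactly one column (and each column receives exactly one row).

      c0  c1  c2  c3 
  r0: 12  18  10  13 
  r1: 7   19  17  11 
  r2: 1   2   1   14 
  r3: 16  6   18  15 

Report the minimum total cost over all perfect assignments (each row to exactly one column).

Minimum assignment cost: 27

optimal assignment: row0→col3 (cost 13), row1→col0 (cost 7), row2→col2 (cost 1), row3→col1 (cost 6)
total = 13 + 7 + 1 + 6 = 27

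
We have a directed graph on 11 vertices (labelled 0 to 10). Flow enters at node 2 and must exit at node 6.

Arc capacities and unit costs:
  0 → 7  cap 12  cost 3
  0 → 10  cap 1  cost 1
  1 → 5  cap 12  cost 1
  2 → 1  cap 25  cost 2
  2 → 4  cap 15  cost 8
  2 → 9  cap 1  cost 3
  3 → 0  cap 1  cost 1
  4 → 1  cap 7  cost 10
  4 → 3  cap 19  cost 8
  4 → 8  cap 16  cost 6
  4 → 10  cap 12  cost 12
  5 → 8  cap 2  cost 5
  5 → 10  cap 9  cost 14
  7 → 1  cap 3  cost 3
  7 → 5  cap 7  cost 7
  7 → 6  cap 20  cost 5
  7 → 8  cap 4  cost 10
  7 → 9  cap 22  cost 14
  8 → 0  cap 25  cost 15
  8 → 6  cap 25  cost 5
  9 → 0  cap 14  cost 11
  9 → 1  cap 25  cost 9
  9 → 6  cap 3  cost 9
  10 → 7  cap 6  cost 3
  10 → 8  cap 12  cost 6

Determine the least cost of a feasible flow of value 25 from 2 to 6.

shortest-cost path #1: 2→9→6 push 1 @ unit cost 12 (adds 12)
shortest-cost path #2: 2→1→5→8→6 push 2 @ unit cost 13 (adds 26)
shortest-cost path #3: 2→4→8→6 push 15 @ unit cost 19 (adds 285)
shortest-cost path #4: 2→1→5→10→7→6 push 6 @ unit cost 25 (adds 150)
shortest-cost path #5: 2→1→5→10→8→6 push 1 @ unit cost 28 (adds 28)
total cost = 501

Minimum cost for 25 units: 501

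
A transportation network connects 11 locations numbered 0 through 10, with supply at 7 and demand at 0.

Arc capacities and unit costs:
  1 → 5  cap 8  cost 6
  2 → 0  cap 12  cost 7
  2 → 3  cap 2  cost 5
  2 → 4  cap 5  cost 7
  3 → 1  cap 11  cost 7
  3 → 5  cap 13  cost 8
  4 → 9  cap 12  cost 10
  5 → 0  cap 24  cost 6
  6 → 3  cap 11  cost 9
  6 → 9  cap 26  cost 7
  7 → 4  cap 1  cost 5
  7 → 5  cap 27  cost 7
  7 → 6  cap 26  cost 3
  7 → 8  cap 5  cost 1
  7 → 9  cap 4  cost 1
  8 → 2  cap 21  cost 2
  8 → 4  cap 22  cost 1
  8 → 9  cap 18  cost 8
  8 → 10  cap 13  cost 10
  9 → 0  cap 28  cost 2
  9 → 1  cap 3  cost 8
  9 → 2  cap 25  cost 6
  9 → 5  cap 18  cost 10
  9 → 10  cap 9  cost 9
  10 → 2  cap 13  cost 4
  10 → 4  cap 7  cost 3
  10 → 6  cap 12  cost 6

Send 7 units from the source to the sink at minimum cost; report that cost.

shortest-cost path #1: 7→9→0 push 4 @ unit cost 3 (adds 12)
shortest-cost path #2: 7→8→2→0 push 3 @ unit cost 10 (adds 30)
total cost = 42

Minimum cost for 7 units: 42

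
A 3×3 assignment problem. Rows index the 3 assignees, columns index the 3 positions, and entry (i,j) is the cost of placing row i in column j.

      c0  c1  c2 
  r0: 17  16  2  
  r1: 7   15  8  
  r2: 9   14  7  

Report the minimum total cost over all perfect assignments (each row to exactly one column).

Minimum assignment cost: 23

optimal assignment: row0→col2 (cost 2), row1→col0 (cost 7), row2→col1 (cost 14)
total = 2 + 7 + 14 = 23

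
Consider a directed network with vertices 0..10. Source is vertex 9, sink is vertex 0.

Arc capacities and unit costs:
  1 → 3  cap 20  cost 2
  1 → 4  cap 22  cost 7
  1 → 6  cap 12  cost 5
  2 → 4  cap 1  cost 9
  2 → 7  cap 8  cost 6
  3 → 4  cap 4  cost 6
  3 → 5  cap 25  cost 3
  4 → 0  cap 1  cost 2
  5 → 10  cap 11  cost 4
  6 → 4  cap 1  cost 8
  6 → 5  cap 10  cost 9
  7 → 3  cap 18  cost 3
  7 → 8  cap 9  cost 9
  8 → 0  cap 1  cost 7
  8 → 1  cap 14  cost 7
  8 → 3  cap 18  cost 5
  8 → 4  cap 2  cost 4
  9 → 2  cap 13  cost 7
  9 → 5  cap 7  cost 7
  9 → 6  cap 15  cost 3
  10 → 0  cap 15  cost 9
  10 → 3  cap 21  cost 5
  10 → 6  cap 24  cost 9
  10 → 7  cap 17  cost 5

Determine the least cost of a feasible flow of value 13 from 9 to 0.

Minimum cost for 13 units: 282

shortest-cost path #1: 9→6→4→0 push 1 @ unit cost 13 (adds 13)
shortest-cost path #2: 9→5→10→0 push 7 @ unit cost 20 (adds 140)
shortest-cost path #3: 9→6→5→10→0 push 4 @ unit cost 25 (adds 100)
shortest-cost path #4: 9→2→7→8→0 push 1 @ unit cost 29 (adds 29)
total cost = 282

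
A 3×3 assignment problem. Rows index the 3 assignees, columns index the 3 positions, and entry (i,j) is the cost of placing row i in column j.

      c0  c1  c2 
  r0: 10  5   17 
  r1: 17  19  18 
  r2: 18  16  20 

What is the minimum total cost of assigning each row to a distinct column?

Minimum assignment cost: 41

optimal assignment: row0→col1 (cost 5), row1→col2 (cost 18), row2→col0 (cost 18)
total = 5 + 18 + 18 = 41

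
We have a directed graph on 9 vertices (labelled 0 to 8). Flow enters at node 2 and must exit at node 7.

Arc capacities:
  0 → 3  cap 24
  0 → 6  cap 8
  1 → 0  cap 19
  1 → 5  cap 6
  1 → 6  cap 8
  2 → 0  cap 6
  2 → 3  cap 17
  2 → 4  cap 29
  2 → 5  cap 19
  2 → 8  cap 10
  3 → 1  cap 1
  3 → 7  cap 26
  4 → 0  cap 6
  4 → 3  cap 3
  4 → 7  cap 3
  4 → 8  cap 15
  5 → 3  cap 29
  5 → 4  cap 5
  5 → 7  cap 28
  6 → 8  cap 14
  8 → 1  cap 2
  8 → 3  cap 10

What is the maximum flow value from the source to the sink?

augment #1: 2→3→7 bottleneck 17, total now 17
augment #2: 2→4→7 bottleneck 3, total now 20
augment #3: 2→5→7 bottleneck 19, total now 39
augment #4: 2→0→3→7 bottleneck 6, total now 45
augment #5: 2→4→3→7 bottleneck 3, total now 48
augment #6: 2→8→1→5→7 bottleneck 2, total now 50
augment #7: 2→8→3→1→5→7 bottleneck 1, total now 51

Maximum flow value: 51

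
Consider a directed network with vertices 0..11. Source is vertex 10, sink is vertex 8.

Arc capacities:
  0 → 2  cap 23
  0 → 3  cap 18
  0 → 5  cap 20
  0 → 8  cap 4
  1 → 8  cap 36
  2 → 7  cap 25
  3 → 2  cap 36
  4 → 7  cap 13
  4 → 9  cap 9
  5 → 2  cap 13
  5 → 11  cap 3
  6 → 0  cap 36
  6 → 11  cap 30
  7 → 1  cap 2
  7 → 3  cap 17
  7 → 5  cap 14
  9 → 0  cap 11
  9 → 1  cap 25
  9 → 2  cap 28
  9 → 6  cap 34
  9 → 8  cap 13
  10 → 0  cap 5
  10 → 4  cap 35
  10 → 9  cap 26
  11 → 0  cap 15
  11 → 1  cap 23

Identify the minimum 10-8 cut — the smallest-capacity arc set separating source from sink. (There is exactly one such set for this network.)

augment #1: 10→0→8 push 4
augment #2: 10→9→8 push 13
augment #3: 10→9→1→8 push 13
augment #4: 10→4→7→1→8 push 2
augment #5: 10→4→9→1→8 push 9
augment #6: 10→0→5→11→1→8 push 1
augment #7: 10→4→7→5→11→1→8 push 2
max flow = 44; residual-reachable set from 10 gives S-side
cut edges (S→T): {(0,8), (4,9), (5,11), (7,1), (10,9)} total cap 44

Min-cut arcs: {(0,8), (4,9), (5,11), (7,1), (10,9)} (total capacity 44)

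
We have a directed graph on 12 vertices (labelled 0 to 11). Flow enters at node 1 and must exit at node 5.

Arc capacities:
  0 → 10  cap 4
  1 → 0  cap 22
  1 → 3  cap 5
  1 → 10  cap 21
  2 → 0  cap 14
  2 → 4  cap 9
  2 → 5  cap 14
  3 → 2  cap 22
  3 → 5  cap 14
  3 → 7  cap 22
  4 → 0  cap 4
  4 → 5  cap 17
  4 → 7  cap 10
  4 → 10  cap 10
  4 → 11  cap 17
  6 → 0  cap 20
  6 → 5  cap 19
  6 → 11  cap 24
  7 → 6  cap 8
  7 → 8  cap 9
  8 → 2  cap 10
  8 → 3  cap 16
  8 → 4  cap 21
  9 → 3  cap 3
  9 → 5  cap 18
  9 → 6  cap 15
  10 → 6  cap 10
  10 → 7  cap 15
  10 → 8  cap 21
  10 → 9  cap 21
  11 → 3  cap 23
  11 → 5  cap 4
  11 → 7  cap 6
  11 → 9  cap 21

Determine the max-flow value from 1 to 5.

augment #1: 1→3→5 bottleneck 5, total now 5
augment #2: 1→10→6→5 bottleneck 10, total now 15
augment #3: 1→10→9→5 bottleneck 11, total now 26
augment #4: 1→0→10→9→5 bottleneck 4, total now 30

Maximum flow value: 30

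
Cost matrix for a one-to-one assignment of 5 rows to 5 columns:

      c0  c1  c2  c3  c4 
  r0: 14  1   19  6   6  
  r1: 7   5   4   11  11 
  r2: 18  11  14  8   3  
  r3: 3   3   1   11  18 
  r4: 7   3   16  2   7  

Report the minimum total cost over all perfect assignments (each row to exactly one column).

Minimum assignment cost: 13

optimal assignment: row0→col1 (cost 1), row1→col2 (cost 4), row2→col4 (cost 3), row3→col0 (cost 3), row4→col3 (cost 2)
total = 1 + 4 + 3 + 3 + 2 = 13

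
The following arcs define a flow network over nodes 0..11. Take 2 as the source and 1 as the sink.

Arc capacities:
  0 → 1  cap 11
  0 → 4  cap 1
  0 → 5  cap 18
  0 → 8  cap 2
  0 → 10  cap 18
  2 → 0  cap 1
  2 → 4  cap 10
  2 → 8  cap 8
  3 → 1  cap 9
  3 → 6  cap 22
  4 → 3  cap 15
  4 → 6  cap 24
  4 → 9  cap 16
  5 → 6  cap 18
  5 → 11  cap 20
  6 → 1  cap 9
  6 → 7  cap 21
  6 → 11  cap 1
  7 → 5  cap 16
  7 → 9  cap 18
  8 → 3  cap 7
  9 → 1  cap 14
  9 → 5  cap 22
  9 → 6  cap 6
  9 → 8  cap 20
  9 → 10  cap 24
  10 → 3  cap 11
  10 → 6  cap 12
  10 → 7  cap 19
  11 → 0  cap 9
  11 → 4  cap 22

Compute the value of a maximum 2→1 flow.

Maximum flow value: 18

augment #1: 2→0→1 bottleneck 1, total now 1
augment #2: 2→4→3→1 bottleneck 9, total now 10
augment #3: 2→4→6→1 bottleneck 1, total now 11
augment #4: 2→8→3→6→1 bottleneck 7, total now 18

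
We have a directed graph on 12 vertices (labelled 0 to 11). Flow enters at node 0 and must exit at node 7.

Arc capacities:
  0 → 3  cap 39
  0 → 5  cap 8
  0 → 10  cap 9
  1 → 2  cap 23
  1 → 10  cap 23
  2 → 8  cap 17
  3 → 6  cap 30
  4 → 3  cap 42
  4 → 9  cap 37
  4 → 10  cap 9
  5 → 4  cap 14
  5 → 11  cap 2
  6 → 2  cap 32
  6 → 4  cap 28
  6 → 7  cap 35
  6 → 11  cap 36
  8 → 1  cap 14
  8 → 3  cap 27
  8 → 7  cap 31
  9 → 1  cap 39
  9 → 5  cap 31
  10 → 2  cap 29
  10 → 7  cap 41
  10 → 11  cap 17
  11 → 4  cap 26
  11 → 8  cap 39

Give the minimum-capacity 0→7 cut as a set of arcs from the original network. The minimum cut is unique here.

Min-cut arcs: {(0,5), (0,10), (3,6)} (total capacity 47)

augment #1: 0→10→7 push 9
augment #2: 0→3→6→7 push 30
augment #3: 0→5→4→10→7 push 8
max flow = 47; residual-reachable set from 0 gives S-side
cut edges (S→T): {(0,5), (0,10), (3,6)} total cap 47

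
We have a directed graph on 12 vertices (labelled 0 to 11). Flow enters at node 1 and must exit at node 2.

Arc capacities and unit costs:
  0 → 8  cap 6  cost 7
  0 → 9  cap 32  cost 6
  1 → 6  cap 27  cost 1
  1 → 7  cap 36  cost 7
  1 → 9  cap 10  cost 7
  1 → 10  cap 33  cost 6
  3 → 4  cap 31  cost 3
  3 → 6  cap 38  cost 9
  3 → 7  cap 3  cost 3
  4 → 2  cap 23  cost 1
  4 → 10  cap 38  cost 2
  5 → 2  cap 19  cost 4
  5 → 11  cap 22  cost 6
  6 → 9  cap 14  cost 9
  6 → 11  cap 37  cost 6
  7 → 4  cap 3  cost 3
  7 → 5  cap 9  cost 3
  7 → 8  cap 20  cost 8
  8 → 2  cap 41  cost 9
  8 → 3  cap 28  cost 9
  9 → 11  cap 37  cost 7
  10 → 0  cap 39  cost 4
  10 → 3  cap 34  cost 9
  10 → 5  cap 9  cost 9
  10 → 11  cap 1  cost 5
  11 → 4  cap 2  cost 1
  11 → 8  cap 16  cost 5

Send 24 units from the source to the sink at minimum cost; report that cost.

shortest-cost path #1: 1→6→11→4→2 push 2 @ unit cost 9 (adds 18)
shortest-cost path #2: 1→7→4→2 push 3 @ unit cost 11 (adds 33)
shortest-cost path #3: 1→7→5→2 push 9 @ unit cost 14 (adds 126)
shortest-cost path #4: 1→10→3→4→2 push 10 @ unit cost 19 (adds 190)
total cost = 367

Minimum cost for 24 units: 367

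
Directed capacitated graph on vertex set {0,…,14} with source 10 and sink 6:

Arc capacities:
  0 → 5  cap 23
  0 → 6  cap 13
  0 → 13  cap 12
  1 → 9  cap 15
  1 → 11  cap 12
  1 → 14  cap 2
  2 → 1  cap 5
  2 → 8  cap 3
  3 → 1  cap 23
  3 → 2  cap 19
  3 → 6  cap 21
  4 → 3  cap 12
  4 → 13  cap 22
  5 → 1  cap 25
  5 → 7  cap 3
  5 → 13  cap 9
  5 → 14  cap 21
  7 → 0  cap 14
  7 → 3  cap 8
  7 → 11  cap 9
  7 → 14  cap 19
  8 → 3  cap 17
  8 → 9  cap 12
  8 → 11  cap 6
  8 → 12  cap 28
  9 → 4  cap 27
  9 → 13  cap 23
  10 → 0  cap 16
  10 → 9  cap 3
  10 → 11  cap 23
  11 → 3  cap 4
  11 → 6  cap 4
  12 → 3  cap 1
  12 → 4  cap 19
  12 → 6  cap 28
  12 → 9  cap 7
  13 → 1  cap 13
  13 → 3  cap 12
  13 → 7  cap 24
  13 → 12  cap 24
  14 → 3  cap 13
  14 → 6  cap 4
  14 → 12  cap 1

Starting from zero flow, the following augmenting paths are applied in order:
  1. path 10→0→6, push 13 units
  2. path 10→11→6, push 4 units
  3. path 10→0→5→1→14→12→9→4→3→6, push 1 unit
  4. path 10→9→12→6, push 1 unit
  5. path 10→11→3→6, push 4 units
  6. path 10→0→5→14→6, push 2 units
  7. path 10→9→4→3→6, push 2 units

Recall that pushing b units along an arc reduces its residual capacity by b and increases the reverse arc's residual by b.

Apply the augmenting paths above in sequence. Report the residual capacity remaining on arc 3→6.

Residual capacity of (3,6): 14

after path 1 (10→0→6, push 13): res(3,6)=21
after path 2 (10→11→6, push 4): res(3,6)=21
after path 3 (10→0→5→1→14→12→9→4→3→6, push 1): res(3,6)=20
after path 4 (10→9→12→6, push 1): res(3,6)=20
after path 5 (10→11→3→6, push 4): res(3,6)=16
after path 6 (10→0→5→14→6, push 2): res(3,6)=16
after path 7 (10→9→4→3→6, push 2): res(3,6)=14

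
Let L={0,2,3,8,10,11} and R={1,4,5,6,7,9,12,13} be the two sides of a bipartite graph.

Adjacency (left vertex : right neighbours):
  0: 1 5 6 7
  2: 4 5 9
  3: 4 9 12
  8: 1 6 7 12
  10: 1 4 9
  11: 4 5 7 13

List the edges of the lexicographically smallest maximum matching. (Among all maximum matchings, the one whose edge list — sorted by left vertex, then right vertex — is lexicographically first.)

|M| = 6 (so the lex-smallest maximum matching has 6 edges)
process left vertices in ascending order; for each, take the smallest-labelled available neighbour that still permits 6 edges overall, or leave it unmatched if none does
lex-smallest matching: {0-1, 2-4, 3-12, 8-6, 10-9, 11-5}

Lex-smallest maximum matching: {(0,1), (2,4), (3,12), (8,6), (10,9), (11,5)}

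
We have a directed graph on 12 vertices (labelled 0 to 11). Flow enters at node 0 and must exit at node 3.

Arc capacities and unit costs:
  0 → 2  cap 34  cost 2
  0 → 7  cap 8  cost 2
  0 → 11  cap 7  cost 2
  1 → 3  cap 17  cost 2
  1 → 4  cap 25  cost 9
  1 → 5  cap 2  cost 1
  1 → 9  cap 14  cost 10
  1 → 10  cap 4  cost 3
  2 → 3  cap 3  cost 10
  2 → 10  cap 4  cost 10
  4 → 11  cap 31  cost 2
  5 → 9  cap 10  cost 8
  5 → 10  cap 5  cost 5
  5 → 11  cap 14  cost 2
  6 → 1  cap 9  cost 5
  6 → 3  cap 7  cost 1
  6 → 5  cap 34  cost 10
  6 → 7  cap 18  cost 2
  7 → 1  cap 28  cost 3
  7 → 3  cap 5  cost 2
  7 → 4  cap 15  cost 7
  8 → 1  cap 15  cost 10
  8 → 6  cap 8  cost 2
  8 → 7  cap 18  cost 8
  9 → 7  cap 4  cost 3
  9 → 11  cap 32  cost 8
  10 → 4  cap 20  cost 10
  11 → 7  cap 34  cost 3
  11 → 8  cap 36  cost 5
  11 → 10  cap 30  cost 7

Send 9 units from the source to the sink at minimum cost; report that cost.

Minimum cost for 9 units: 51

shortest-cost path #1: 0→7→3 push 5 @ unit cost 4 (adds 20)
shortest-cost path #2: 0→7→1→3 push 3 @ unit cost 7 (adds 21)
shortest-cost path #3: 0→11→7→1→3 push 1 @ unit cost 10 (adds 10)
total cost = 51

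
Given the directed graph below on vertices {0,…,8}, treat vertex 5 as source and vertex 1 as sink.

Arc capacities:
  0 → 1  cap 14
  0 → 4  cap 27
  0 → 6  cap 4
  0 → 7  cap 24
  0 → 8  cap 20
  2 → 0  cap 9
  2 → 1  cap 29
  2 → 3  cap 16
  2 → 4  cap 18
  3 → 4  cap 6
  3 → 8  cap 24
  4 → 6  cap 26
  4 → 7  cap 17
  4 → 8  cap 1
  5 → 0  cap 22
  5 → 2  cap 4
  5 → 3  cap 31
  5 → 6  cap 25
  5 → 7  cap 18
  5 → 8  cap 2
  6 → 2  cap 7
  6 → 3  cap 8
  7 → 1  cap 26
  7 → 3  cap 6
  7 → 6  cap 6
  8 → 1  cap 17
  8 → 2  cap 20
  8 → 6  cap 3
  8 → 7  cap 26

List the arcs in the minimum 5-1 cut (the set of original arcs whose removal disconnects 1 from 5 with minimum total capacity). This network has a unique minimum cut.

Min-cut arcs: {(3,4), (3,8), (5,0), (5,2), (5,7), (5,8), (6,2)} (total capacity 83)

augment #1: 5→0→1 push 14
augment #2: 5→2→1 push 4
augment #3: 5→7→1 push 18
augment #4: 5→8→1 push 2
augment #5: 5→0→7→1 push 8
augment #6: 5→3→8→1 push 15
augment #7: 5→6→2→1 push 7
augment #8: 5→3→8→2→1 push 9
augment #9: 5→3→4→8→2→1 push 1
augment #10: 5→3→4→7→0→8→2→1 push 5
max flow = 83; residual-reachable set from 5 gives S-side
cut edges (S→T): {(3,4), (3,8), (5,0), (5,2), (5,7), (5,8), (6,2)} total cap 83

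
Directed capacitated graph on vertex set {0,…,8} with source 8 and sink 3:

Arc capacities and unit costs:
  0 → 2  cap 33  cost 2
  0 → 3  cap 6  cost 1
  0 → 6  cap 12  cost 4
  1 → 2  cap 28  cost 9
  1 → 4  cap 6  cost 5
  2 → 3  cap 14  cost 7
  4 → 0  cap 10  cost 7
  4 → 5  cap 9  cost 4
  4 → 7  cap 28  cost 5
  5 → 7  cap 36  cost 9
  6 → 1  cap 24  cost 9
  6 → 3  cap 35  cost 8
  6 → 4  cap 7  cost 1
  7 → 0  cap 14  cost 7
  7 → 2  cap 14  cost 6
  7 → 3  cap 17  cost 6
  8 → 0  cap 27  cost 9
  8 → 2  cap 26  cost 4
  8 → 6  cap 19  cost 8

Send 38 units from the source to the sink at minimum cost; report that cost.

shortest-cost path #1: 8→0→3 push 6 @ unit cost 10 (adds 60)
shortest-cost path #2: 8→2→3 push 14 @ unit cost 11 (adds 154)
shortest-cost path #3: 8→6→3 push 18 @ unit cost 16 (adds 288)
total cost = 502

Minimum cost for 38 units: 502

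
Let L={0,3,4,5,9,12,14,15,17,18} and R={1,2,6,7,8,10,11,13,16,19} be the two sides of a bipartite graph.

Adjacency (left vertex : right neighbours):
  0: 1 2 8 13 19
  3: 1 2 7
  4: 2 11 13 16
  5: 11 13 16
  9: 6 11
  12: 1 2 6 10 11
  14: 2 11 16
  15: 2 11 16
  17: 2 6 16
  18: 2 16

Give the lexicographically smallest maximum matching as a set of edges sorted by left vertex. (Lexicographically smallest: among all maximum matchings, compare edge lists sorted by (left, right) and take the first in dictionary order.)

Lex-smallest maximum matching: {(0,1), (3,7), (4,2), (5,13), (9,6), (12,10), (14,11), (15,16)}

|M| = 8 (so the lex-smallest maximum matching has 8 edges)
process left vertices in ascending order; for each, take the smallest-labelled available neighbour that still permits 8 edges overall, or leave it unmatched if none does
lex-smallest matching: {0-1, 3-7, 4-2, 5-13, 9-6, 12-10, 14-11, 15-16}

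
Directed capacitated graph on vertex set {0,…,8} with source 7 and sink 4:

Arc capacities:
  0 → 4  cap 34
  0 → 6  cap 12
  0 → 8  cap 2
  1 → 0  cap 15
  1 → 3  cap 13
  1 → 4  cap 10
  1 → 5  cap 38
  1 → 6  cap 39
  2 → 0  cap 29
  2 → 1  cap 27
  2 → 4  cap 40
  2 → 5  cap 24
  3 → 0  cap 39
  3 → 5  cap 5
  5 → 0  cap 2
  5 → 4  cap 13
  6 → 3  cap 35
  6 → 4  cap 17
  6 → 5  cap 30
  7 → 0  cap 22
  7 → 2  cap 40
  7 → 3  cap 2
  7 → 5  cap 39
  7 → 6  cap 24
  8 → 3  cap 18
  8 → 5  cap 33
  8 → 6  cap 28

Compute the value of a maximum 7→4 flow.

augment #1: 7→0→4 bottleneck 22, total now 22
augment #2: 7→2→4 bottleneck 40, total now 62
augment #3: 7→5→4 bottleneck 13, total now 75
augment #4: 7→6→4 bottleneck 17, total now 92
augment #5: 7→3→0→4 bottleneck 2, total now 94
augment #6: 7→5→0→4 bottleneck 2, total now 96
augment #7: 7→6→3→0→4 bottleneck 7, total now 103

Maximum flow value: 103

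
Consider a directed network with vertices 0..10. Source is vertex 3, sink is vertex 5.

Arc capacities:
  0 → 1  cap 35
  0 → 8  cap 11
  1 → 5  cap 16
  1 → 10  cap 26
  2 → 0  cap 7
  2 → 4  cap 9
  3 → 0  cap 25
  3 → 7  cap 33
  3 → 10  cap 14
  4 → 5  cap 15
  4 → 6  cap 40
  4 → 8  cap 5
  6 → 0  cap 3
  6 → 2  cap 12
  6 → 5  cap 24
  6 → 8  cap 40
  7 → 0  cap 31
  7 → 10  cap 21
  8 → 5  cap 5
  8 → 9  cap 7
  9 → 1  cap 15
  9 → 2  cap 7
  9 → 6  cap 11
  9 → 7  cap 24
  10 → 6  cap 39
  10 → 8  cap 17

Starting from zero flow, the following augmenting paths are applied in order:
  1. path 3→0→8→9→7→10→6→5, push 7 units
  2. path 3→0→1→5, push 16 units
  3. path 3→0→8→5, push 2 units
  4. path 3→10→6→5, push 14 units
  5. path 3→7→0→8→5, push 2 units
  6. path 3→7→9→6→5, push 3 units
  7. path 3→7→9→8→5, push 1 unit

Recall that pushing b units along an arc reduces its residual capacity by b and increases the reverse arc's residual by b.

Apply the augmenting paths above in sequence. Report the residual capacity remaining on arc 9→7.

after path 1 (3→0→8→9→7→10→6→5, push 7): res(9,7)=17
after path 2 (3→0→1→5, push 16): res(9,7)=17
after path 3 (3→0→8→5, push 2): res(9,7)=17
after path 4 (3→10→6→5, push 14): res(9,7)=17
after path 5 (3→7→0→8→5, push 2): res(9,7)=17
after path 6 (3→7→9→6→5, push 3): res(9,7)=20
after path 7 (3→7→9→8→5, push 1): res(9,7)=21

Residual capacity of (9,7): 21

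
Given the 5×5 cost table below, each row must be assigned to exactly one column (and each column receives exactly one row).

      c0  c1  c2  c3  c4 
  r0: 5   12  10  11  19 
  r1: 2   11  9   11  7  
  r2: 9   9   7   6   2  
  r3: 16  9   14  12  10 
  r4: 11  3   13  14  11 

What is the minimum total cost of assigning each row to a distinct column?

Minimum assignment cost: 29

optimal assignment: row0→col2 (cost 10), row1→col0 (cost 2), row2→col4 (cost 2), row3→col3 (cost 12), row4→col1 (cost 3)
total = 10 + 2 + 2 + 12 + 3 = 29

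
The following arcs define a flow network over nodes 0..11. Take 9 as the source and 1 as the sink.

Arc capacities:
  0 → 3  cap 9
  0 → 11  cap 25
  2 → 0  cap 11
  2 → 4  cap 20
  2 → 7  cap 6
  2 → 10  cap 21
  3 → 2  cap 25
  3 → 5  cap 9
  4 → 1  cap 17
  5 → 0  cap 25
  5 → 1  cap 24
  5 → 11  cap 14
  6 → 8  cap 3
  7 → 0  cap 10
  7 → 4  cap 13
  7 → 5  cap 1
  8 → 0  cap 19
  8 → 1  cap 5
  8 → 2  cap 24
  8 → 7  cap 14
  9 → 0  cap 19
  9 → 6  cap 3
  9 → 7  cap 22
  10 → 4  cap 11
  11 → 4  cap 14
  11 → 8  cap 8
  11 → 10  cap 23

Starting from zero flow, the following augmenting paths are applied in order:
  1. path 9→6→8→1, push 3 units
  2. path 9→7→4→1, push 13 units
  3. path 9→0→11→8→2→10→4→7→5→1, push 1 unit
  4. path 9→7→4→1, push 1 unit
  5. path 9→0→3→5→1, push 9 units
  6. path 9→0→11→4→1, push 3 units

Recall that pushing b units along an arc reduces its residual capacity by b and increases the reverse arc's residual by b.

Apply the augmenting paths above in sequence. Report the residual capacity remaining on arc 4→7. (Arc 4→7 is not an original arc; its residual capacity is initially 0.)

after path 1 (9→6→8→1, push 3): res(4,7)=0
after path 2 (9→7→4→1, push 13): res(4,7)=13
after path 3 (9→0→11→8→2→10→4→7→5→1, push 1): res(4,7)=12
after path 4 (9→7→4→1, push 1): res(4,7)=13
after path 5 (9→0→3→5→1, push 9): res(4,7)=13
after path 6 (9→0→11→4→1, push 3): res(4,7)=13

Residual capacity of (4,7): 13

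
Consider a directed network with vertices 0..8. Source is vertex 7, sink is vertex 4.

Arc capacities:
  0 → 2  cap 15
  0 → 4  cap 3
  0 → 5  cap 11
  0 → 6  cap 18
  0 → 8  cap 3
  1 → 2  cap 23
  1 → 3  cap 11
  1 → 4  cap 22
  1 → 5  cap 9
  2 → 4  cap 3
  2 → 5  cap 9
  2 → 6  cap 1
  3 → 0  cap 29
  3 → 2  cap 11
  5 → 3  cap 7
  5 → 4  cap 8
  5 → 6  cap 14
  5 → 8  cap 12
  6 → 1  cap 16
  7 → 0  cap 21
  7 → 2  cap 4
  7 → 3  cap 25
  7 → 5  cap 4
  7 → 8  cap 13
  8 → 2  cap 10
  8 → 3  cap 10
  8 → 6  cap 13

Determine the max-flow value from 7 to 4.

Maximum flow value: 30

augment #1: 7→0→4 bottleneck 3, total now 3
augment #2: 7→2→4 bottleneck 3, total now 6
augment #3: 7→5→4 bottleneck 4, total now 10
augment #4: 7→0→5→4 bottleneck 4, total now 14
augment #5: 7→0→6→1→4 bottleneck 14, total now 28
augment #6: 7→2→6→1→4 bottleneck 1, total now 29
augment #7: 7→8→6→1→4 bottleneck 1, total now 30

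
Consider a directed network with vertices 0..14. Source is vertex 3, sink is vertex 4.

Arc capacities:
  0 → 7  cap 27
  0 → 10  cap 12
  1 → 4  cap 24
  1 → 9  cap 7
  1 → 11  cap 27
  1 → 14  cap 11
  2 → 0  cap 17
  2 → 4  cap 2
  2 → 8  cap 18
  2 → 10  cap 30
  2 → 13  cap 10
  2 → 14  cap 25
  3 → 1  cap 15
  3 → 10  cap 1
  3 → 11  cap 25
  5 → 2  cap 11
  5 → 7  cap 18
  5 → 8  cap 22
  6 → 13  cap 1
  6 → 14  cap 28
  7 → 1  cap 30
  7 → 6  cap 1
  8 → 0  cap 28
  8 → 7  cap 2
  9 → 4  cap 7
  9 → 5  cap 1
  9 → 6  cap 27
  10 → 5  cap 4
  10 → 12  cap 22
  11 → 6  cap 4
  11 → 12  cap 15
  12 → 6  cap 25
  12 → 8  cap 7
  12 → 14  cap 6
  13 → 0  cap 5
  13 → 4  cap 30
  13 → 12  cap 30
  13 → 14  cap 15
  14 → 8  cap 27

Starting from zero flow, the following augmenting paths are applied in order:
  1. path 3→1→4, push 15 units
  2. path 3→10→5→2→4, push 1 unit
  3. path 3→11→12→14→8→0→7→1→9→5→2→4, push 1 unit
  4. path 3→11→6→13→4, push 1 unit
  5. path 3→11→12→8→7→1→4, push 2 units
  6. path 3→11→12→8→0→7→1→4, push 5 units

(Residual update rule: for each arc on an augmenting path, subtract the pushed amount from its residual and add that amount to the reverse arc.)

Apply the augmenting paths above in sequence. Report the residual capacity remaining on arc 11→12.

Residual capacity of (11,12): 7

after path 1 (3→1→4, push 15): res(11,12)=15
after path 2 (3→10→5→2→4, push 1): res(11,12)=15
after path 3 (3→11→12→14→8→0→7→1→9→5→2→4, push 1): res(11,12)=14
after path 4 (3→11→6→13→4, push 1): res(11,12)=14
after path 5 (3→11→12→8→7→1→4, push 2): res(11,12)=12
after path 6 (3→11→12→8→0→7→1→4, push 5): res(11,12)=7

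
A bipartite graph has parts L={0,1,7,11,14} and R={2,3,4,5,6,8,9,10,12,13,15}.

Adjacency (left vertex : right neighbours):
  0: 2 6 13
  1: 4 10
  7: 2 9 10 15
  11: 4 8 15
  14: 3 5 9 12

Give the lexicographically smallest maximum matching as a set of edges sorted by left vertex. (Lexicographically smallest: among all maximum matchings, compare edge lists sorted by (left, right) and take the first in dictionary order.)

|M| = 5 (so the lex-smallest maximum matching has 5 edges)
process left vertices in ascending order; for each, take the smallest-labelled available neighbour that still permits 5 edges overall, or leave it unmatched if none does
lex-smallest matching: {0-2, 1-4, 7-9, 11-8, 14-3}

Lex-smallest maximum matching: {(0,2), (1,4), (7,9), (11,8), (14,3)}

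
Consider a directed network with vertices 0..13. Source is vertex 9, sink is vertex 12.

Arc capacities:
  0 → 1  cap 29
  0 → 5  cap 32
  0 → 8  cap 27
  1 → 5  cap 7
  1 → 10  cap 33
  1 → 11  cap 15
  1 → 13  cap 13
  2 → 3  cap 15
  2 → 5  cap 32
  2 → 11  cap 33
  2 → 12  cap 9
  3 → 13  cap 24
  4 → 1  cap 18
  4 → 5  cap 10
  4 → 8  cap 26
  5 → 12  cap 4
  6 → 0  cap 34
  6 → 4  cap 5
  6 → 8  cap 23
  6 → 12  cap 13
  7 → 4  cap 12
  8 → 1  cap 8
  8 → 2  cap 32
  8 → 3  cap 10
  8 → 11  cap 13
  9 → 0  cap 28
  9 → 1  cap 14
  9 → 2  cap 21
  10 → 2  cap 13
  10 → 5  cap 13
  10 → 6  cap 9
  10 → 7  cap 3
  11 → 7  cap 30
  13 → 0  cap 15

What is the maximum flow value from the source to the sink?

Maximum flow value: 22

augment #1: 9→2→12 bottleneck 9, total now 9
augment #2: 9→0→5→12 bottleneck 4, total now 13
augment #3: 9→1→10→6→12 bottleneck 9, total now 22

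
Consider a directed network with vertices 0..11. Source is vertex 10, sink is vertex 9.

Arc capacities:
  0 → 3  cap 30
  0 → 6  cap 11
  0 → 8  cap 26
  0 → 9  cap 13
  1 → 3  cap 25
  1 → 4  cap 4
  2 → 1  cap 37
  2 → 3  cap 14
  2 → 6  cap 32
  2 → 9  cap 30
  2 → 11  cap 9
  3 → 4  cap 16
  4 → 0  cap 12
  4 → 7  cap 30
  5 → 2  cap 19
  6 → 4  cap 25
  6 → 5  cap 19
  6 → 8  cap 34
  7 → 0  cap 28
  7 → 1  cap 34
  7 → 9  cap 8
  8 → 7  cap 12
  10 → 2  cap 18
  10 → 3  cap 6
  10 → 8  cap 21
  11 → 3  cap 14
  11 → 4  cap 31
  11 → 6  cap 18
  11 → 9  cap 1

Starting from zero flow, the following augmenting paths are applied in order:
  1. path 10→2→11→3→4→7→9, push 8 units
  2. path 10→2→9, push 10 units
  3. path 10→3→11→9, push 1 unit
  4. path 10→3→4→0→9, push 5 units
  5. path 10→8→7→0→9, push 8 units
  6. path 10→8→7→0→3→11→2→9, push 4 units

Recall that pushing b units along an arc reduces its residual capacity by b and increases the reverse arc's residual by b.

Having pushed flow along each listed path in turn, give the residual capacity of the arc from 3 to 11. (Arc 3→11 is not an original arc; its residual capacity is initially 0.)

Residual capacity of (3,11): 3

after path 1 (10→2→11→3→4→7→9, push 8): res(3,11)=8
after path 2 (10→2→9, push 10): res(3,11)=8
after path 3 (10→3→11→9, push 1): res(3,11)=7
after path 4 (10→3→4→0→9, push 5): res(3,11)=7
after path 5 (10→8→7→0→9, push 8): res(3,11)=7
after path 6 (10→8→7→0→3→11→2→9, push 4): res(3,11)=3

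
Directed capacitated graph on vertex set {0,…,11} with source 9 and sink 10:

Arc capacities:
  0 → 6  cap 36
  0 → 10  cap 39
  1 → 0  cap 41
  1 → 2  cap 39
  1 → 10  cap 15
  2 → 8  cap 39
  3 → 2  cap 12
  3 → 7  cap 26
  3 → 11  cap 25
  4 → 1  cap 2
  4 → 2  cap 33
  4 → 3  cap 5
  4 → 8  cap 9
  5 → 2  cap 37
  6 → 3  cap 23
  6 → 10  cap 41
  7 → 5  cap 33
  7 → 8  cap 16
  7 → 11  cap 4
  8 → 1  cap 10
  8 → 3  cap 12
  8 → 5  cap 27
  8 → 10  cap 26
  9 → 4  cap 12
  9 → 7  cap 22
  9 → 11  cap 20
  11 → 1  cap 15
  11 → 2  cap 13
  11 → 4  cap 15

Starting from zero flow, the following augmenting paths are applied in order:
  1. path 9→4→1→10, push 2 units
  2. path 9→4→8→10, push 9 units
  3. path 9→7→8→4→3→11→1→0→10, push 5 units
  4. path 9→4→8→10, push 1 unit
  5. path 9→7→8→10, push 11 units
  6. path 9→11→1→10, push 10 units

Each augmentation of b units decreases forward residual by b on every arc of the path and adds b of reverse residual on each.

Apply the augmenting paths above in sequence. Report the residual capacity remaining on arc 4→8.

Residual capacity of (4,8): 4

after path 1 (9→4→1→10, push 2): res(4,8)=9
after path 2 (9→4→8→10, push 9): res(4,8)=0
after path 3 (9→7→8→4→3→11→1→0→10, push 5): res(4,8)=5
after path 4 (9→4→8→10, push 1): res(4,8)=4
after path 5 (9→7→8→10, push 11): res(4,8)=4
after path 6 (9→11→1→10, push 10): res(4,8)=4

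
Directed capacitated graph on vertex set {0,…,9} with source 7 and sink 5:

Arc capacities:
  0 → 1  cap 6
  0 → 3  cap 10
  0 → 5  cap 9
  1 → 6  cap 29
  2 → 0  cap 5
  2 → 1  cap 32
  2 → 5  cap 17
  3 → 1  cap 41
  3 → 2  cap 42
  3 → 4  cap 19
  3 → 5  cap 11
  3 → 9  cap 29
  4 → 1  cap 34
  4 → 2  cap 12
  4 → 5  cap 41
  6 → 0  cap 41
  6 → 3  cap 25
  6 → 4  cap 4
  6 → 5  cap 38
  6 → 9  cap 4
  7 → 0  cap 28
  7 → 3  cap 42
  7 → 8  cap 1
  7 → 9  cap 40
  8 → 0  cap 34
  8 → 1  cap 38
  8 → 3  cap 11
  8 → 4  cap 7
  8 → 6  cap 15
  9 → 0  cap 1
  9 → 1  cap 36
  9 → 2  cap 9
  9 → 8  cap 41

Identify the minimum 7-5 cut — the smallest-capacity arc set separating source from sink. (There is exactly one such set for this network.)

augment #1: 7→0→5 push 9
augment #2: 7→3→5 push 11
augment #3: 7→3→2→5 push 17
augment #4: 7→3→4→5 push 14
augment #5: 7→8→4→5 push 1
augment #6: 7→0→1→6→5 push 6
augment #7: 7→0→3→4→5 push 5
augment #8: 7→9→1→6→5 push 23
augment #9: 7→9→8→4→5 push 6
augment #10: 7→9→8→6→5 push 9
augment #11: 7→9→8→6→4→5 push 2
augment #12: 7→0→3→9→8→6→4→5 push 2
max flow = 105; residual-reachable set from 7 gives S-side
cut edges (S→T): {(0,5), (2,5), (3,4), (3,5), (6,4), (6,5), (8,4)} total cap 105

Min-cut arcs: {(0,5), (2,5), (3,4), (3,5), (6,4), (6,5), (8,4)} (total capacity 105)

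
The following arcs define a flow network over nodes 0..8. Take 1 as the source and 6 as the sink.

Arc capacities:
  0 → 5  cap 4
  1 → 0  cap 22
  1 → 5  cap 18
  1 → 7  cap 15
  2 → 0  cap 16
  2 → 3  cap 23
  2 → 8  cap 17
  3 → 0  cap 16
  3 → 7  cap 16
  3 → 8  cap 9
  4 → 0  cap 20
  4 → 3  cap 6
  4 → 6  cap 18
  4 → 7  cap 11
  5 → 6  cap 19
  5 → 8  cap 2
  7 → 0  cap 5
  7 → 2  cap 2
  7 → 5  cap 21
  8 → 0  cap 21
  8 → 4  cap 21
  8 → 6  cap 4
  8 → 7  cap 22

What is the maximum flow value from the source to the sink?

Maximum flow value: 23

augment #1: 1→5→6 bottleneck 18, total now 18
augment #2: 1→0→5→6 bottleneck 1, total now 19
augment #3: 1→0→5→8→6 bottleneck 2, total now 21
augment #4: 1→7→2→8→6 bottleneck 2, total now 23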